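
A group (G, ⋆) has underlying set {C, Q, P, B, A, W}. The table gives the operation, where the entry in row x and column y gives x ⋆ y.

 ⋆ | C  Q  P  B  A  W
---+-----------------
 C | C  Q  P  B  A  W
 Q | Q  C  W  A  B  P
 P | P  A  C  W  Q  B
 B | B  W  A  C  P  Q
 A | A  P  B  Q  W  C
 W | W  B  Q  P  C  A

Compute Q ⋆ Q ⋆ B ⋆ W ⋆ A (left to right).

B

Q ⋆ Q = C
C ⋆ B = B
B ⋆ W = Q
Q ⋆ A = B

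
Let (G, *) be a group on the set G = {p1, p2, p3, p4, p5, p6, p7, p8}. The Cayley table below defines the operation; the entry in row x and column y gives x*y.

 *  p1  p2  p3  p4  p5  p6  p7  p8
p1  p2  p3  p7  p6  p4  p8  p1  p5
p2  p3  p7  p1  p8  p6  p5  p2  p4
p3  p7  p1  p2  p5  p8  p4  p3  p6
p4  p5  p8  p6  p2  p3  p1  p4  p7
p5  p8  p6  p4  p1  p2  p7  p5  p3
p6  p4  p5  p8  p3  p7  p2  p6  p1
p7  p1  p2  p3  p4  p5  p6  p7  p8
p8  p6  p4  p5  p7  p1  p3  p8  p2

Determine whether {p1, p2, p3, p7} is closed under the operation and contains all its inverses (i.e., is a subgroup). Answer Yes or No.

Yes

{p1, p2, p3, p7} contains the identity p7.
Checking products: every product of two elements of {p1, p2, p3, p7} (read from the table) lies in {p1, p2, p3, p7}, so the set is closed.
In a finite group, a nonempty closed subset is a subgroup. So {p1, p2, p3, p7} ≤ G.
(Structurally, G here is isomorphic to the quaternion group Q_8.)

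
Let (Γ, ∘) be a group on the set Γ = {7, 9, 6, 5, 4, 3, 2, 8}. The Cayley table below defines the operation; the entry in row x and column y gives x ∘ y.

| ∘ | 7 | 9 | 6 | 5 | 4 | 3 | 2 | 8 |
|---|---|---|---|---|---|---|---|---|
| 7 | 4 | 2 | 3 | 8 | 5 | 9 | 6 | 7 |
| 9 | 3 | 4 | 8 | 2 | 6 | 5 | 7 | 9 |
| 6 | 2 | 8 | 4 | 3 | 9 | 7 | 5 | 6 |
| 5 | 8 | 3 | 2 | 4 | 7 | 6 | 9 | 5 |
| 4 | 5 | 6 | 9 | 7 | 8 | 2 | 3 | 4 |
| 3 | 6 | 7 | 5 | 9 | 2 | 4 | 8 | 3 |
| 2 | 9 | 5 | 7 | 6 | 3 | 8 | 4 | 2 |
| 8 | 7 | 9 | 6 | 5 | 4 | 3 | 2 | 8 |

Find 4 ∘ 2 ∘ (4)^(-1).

The identity is 8. In row 4, the entry 8 sits in column 4, so 4^(-1) = 4.
4 ∘ 2 = 3
3 ∘ 4 = 2

2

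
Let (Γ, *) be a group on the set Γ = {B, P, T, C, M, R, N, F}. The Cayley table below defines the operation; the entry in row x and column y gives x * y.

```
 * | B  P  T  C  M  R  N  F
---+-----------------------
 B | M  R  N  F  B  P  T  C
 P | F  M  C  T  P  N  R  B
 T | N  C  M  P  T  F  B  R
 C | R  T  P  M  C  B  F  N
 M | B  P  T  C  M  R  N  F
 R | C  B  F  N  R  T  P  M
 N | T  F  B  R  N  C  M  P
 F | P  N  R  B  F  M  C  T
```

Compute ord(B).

The identity element is M (its row matches the header).
B^1 = B
B^2 = B * B = M
The first power of B equal to the identity is B^2, so ord(B) = 2.

2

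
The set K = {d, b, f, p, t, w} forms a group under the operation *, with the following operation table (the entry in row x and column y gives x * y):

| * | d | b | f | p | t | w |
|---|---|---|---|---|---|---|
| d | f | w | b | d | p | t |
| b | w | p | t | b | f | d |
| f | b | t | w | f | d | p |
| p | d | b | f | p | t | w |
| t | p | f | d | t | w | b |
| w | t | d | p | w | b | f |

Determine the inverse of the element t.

d

First locate the identity: row p matches the header, so p is the identity.
Scan row t for p: t * d = p. Hence t^(-1) = d.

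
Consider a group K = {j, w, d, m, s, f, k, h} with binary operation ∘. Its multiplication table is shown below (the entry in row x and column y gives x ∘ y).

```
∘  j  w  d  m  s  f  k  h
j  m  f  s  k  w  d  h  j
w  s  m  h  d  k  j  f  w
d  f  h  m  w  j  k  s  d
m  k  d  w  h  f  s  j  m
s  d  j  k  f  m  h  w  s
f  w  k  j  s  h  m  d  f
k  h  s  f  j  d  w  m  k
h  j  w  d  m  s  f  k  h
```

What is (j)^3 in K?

k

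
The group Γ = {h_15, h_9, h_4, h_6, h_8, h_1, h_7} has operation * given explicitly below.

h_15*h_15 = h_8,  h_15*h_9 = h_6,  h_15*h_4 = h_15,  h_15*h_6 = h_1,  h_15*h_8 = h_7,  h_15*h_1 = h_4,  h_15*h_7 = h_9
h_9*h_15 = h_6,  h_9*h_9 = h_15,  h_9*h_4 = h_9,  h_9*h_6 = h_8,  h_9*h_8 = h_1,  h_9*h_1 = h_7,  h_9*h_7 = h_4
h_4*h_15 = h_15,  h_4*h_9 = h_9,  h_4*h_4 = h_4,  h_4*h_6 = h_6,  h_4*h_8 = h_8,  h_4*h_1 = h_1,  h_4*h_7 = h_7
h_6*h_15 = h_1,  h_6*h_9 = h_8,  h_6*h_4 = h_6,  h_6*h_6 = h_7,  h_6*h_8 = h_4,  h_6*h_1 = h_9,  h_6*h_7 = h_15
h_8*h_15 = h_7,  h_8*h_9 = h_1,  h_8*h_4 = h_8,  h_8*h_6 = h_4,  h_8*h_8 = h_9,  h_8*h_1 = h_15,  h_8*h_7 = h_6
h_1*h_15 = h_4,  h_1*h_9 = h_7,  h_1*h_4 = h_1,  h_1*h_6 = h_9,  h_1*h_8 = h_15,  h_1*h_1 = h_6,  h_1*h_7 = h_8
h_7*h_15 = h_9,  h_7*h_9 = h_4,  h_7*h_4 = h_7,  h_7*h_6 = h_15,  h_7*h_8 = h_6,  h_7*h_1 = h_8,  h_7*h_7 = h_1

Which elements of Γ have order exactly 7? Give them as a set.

{h_1, h_15, h_6, h_7, h_8, h_9}

Identity is h_4. Compute the order of each non-identity element by repeated multiplication:
  h_15: h_15 → h_8 → h_7 → h_9 → h_6 → h_1 → h_4  (order 7)
  h_9: h_9 → h_15 → h_6 → h_8 → h_1 → h_7 → h_4  (order 7)
  h_6: h_6 → h_7 → h_15 → h_1 → h_9 → h_8 → h_4  (order 7)
  h_8: h_8 → h_9 → h_1 → h_15 → h_7 → h_6 → h_4  (order 7)
  h_1: h_1 → h_6 → h_9 → h_7 → h_8 → h_15 → h_4  (order 7)
  h_7: h_7 → h_1 → h_8 → h_6 → h_15 → h_9 → h_4  (order 7)
Elements of order 7: {h_1, h_15, h_6, h_7, h_8, h_9}.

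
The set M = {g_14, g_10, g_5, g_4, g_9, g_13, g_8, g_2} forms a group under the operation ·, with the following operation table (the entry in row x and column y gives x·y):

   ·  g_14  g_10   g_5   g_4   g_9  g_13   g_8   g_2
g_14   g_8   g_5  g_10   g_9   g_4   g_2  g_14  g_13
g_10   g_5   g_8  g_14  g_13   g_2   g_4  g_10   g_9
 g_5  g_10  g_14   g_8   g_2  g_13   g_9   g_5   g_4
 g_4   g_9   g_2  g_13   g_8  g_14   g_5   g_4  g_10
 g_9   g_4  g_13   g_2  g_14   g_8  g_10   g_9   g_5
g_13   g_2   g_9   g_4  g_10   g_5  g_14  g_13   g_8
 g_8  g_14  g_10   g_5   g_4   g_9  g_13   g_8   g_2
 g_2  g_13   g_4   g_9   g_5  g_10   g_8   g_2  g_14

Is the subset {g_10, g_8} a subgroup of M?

Yes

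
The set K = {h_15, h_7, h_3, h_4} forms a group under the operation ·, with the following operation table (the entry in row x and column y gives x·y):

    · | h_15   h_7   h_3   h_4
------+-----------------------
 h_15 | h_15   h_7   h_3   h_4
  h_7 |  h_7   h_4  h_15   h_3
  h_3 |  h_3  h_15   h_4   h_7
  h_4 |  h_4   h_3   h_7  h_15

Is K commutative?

Yes

Check whether the table is symmetric across its main diagonal.
Every entry (row x, col y) equals the entry (row y, col x), so K is abelian.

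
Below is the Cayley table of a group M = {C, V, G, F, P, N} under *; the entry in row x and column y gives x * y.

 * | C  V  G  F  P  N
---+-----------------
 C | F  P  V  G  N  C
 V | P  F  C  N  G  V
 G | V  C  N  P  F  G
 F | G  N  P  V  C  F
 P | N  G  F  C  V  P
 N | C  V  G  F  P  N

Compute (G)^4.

G^1 = G
G^2 = G * G = N
G^3 = N * G = G
G^4 = G * G = N
(Structurally, M here is isomorphic to the cyclic group Z_6.)

N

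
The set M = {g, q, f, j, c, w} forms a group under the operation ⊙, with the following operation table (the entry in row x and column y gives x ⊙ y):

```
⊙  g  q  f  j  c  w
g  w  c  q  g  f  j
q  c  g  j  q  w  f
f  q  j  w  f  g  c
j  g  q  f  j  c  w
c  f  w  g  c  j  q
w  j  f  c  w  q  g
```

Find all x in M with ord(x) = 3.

Identity is j. Compute the order of each non-identity element by repeated multiplication:
  g: g → w → j  (order 3)
  q: q → g → c → w → f → j  (order 6)
  f: f → w → c → g → q → j  (order 6)
  c: c → j  (order 2)
  w: w → g → j  (order 3)
Elements of order 3: {g, w}.

{g, w}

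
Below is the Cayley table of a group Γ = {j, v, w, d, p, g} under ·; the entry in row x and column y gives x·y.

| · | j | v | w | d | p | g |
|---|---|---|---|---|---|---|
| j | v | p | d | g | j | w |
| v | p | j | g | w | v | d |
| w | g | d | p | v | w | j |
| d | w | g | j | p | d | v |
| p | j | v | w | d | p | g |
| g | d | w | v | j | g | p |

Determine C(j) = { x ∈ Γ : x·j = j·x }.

{j, p, v}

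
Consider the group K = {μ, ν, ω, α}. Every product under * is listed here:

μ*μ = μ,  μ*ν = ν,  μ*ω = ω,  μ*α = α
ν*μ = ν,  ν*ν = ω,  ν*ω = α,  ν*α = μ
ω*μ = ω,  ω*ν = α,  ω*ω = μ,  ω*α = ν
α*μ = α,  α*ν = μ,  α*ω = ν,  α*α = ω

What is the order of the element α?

The identity element is μ (its row matches the header).
α^1 = α
α^2 = α * α = ω
α^3 = ω * α = ν
α^4 = ν * α = μ
The first power of α equal to the identity is α^4, so ord(α) = 4.

4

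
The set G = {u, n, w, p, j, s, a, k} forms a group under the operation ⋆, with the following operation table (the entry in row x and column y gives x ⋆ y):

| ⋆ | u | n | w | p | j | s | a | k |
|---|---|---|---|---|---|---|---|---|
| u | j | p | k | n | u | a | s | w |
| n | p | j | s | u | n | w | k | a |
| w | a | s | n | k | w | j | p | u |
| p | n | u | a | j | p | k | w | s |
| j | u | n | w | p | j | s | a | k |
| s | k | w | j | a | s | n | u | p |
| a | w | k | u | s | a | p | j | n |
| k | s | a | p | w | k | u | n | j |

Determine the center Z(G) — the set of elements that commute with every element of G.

An element z is central iff its row equals its column in the table.
For s: s ⋆ u = k ≠ a = u ⋆ s, so s ∉ Z.
Checking each element this way leaves Z(G) = {j, n}.

{j, n}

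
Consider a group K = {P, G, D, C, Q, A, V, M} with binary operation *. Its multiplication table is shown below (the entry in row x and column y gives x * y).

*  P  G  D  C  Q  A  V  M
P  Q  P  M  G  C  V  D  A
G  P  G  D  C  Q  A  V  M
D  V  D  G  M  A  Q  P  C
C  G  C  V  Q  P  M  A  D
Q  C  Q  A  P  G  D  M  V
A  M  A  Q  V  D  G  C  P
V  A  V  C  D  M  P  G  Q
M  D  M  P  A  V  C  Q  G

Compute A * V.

Read row A, column V: A * V = C.
(Structurally, K here is isomorphic to the dihedral group D_4.)

C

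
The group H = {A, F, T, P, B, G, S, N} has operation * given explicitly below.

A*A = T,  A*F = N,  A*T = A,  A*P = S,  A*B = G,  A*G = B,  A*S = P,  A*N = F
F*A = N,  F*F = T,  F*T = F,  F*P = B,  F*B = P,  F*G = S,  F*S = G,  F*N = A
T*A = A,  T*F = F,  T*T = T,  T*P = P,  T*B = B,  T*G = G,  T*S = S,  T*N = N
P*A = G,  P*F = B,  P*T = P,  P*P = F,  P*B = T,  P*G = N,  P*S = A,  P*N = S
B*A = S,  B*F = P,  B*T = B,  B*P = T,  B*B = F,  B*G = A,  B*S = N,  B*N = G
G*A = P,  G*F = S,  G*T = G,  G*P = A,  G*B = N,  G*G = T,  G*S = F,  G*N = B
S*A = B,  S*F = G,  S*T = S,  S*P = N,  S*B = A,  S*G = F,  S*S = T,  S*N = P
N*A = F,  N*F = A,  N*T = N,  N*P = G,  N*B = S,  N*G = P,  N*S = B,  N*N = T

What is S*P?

Read row S, column P: S*P = N.
(Structurally, H here is isomorphic to the dihedral group D_4.)

N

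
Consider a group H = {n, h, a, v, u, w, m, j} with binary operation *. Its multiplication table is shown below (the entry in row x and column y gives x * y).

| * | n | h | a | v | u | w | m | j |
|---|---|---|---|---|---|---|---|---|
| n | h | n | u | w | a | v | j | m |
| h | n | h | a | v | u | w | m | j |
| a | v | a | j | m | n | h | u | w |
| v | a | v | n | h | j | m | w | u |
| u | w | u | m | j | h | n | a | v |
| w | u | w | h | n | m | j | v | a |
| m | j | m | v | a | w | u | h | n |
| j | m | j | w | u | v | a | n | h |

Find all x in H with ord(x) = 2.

{j, m, n, u, v}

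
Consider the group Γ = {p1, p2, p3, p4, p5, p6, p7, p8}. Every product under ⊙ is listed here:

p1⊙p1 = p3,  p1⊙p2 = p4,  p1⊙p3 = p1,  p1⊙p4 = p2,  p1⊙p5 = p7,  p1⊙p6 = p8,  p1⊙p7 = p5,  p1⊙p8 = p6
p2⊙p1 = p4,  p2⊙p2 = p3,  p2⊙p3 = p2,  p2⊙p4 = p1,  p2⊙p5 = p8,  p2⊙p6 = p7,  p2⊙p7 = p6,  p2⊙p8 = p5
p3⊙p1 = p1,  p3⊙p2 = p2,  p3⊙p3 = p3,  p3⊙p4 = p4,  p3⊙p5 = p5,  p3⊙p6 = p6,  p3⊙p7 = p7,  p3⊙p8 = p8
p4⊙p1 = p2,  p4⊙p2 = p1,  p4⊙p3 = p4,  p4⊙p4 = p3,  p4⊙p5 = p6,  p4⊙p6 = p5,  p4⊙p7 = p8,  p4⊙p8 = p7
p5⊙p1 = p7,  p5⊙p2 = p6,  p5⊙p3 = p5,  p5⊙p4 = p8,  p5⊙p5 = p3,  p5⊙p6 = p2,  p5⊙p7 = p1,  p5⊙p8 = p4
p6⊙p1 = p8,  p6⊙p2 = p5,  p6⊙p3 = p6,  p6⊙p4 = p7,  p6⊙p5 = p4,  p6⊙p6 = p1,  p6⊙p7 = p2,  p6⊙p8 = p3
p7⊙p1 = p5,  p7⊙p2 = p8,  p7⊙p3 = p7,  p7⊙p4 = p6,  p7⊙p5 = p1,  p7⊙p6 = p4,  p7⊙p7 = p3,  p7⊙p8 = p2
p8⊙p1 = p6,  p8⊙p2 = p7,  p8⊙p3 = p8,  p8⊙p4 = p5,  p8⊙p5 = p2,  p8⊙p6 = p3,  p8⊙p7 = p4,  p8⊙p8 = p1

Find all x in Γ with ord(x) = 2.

Identity is p3. Compute the order of each non-identity element by repeated multiplication:
  p1: p1 → p3  (order 2)
  p2: p2 → p3  (order 2)
  p4: p4 → p3  (order 2)
  p5: p5 → p3  (order 2)
  p6: p6 → p1 → p8 → p3  (order 4)
  p7: p7 → p3  (order 2)
  p8: p8 → p1 → p6 → p3  (order 4)
Elements of order 2: {p1, p2, p4, p5, p7}.
(Structurally, Γ here is isomorphic to the dihedral group D_4.)

{p1, p2, p4, p5, p7}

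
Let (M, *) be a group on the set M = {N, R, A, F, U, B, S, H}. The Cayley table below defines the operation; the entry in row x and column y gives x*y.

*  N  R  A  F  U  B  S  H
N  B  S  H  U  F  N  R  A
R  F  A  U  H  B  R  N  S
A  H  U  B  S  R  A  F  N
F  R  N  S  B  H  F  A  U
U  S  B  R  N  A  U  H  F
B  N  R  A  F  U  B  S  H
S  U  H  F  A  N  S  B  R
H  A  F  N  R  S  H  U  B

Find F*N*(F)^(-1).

H

The identity is B. In row F, the entry B sits in column F, so F^(-1) = F.
F*N = R
R*F = H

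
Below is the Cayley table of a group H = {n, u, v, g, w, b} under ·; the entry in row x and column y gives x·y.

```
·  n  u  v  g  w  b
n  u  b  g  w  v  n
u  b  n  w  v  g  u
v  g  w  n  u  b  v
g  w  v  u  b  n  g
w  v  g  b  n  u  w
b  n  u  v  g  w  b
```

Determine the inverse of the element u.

n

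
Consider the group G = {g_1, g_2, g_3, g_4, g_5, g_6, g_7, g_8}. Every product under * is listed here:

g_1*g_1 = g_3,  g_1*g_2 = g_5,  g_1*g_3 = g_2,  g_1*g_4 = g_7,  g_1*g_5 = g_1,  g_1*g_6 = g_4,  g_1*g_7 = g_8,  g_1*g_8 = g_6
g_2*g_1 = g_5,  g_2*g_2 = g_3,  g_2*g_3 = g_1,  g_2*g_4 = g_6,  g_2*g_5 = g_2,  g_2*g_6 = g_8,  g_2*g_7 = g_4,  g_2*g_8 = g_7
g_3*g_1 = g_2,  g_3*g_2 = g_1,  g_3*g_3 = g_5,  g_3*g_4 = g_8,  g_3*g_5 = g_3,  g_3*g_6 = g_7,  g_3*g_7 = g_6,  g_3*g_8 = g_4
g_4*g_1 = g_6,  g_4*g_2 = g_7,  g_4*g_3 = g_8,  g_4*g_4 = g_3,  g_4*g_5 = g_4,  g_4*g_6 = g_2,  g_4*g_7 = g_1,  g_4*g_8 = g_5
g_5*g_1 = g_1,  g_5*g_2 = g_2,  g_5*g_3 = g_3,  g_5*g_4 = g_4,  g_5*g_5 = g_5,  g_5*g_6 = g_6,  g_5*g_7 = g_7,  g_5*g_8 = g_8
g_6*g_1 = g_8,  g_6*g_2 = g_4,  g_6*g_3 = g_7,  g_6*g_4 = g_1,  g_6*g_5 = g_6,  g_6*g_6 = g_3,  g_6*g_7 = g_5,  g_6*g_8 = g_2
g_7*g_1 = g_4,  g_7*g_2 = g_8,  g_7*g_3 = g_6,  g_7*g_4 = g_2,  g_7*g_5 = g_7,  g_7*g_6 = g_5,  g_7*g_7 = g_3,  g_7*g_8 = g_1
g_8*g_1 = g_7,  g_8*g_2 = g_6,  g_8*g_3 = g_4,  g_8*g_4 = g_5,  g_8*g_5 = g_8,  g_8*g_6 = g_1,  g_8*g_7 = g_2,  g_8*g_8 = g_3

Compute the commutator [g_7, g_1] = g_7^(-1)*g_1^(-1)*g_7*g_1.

g_3

Identity is g_5; from the table g_7^(-1) = g_6 and g_1^(-1) = g_2.
g_6*g_2 = g_4
g_4*g_7 = g_1
g_1*g_1 = g_3
(Structurally, G here is isomorphic to the quaternion group Q_8.)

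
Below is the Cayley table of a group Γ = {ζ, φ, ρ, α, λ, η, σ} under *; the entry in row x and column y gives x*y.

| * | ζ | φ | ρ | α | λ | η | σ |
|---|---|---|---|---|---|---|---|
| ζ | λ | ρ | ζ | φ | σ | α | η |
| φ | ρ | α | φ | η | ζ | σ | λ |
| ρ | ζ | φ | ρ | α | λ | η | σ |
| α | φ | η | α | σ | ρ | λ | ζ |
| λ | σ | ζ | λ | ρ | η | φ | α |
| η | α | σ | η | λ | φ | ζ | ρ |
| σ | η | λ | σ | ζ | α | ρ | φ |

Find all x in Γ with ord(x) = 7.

Identity is ρ. Compute the order of each non-identity element by repeated multiplication:
  ζ: ζ → λ → σ → η → α → φ → ρ  (order 7)
  φ: φ → α → η → σ → λ → ζ → ρ  (order 7)
  α: α → σ → ζ → φ → η → λ → ρ  (order 7)
  λ: λ → η → φ → ζ → σ → α → ρ  (order 7)
  η: η → ζ → α → λ → φ → σ → ρ  (order 7)
  σ: σ → φ → λ → α → ζ → η → ρ  (order 7)
Elements of order 7: {α, ζ, η, λ, σ, φ}.

{α, ζ, η, λ, σ, φ}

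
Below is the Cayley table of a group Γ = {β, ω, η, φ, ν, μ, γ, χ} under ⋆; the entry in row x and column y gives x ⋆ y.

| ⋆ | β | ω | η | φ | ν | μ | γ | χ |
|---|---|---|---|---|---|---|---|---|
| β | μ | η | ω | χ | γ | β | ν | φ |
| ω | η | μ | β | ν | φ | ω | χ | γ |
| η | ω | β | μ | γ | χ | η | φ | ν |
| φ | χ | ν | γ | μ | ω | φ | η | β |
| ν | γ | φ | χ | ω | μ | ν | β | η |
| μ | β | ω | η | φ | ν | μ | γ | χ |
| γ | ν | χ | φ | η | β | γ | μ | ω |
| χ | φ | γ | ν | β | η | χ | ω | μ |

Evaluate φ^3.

φ^1 = φ
φ^2 = φ ⋆ φ = μ
φ^3 = μ ⋆ φ = φ

φ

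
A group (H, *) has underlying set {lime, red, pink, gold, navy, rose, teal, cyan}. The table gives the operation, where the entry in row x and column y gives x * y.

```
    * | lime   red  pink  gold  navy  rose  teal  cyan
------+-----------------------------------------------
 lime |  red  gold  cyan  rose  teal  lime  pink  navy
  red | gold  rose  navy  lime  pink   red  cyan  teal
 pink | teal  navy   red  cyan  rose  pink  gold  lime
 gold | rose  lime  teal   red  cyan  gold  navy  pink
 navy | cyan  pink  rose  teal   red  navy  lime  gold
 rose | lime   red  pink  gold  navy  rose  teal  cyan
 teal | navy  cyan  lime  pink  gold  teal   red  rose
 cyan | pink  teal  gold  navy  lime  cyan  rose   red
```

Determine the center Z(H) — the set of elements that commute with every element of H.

An element z is central iff its row equals its column in the table.
For navy: navy * teal = lime ≠ gold = teal * navy, so navy ∉ Z.
Checking each element this way leaves Z(H) = {red, rose}.

{red, rose}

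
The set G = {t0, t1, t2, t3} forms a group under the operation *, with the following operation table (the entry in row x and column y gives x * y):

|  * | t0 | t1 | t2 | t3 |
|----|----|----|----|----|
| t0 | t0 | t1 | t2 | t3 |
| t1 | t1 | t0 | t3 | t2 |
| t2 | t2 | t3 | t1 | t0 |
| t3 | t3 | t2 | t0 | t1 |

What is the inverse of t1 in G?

First locate the identity: row t0 matches the header, so t0 is the identity.
Scan row t1 for t0: t1 * t1 = t0. Hence t1^(-1) = t1.
(Structurally, G here is isomorphic to the cyclic group Z_4.)

t1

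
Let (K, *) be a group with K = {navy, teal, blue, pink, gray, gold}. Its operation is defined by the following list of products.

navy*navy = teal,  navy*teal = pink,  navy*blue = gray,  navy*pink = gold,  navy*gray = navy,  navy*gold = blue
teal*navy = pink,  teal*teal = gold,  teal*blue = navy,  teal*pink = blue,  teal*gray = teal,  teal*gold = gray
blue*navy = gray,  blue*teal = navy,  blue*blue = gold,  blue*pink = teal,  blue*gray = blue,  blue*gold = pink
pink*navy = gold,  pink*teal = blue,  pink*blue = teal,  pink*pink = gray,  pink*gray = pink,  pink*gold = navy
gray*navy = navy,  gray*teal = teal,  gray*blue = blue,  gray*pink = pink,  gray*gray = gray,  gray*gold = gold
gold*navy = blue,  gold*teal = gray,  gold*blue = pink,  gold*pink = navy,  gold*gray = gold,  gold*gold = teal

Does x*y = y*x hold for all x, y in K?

Yes

Check whether the table is symmetric across its main diagonal.
Every entry (row x, col y) equals the entry (row y, col x), so K is abelian.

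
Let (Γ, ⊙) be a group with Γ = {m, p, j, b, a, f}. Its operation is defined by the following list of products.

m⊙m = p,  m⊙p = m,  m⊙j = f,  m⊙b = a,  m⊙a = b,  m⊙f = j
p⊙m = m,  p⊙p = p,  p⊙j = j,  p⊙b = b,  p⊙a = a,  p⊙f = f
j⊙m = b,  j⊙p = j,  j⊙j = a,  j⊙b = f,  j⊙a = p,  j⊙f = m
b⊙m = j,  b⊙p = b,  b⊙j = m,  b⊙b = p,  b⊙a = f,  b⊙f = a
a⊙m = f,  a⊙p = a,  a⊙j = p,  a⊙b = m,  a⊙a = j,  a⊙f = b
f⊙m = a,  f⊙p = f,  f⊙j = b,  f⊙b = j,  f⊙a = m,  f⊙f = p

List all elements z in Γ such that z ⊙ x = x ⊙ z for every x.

{p}

An element z is central iff its row equals its column in the table.
For a: a ⊙ b = m ≠ f = b ⊙ a, so a ∉ Z.
Checking each element this way leaves Z(Γ) = {p}.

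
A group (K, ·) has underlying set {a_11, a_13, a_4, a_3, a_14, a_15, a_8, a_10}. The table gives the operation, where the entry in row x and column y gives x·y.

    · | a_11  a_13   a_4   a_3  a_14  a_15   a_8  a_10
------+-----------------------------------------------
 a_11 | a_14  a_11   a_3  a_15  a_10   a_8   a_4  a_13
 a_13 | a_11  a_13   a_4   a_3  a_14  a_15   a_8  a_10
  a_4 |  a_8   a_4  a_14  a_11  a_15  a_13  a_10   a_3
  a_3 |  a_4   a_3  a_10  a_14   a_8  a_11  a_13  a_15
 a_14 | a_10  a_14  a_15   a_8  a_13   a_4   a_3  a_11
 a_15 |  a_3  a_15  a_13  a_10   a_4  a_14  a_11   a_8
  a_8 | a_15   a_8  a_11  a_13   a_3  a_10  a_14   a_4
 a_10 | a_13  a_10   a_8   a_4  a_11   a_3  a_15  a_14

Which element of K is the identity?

The identity e satisfies e·x = x for all x, so its row in the table reproduces the column headers.
Row a_13 reads: a_11, a_13, a_4, a_3, a_14, a_15, a_8, a_10 — exactly the header order. So a_13 is the identity.

a_13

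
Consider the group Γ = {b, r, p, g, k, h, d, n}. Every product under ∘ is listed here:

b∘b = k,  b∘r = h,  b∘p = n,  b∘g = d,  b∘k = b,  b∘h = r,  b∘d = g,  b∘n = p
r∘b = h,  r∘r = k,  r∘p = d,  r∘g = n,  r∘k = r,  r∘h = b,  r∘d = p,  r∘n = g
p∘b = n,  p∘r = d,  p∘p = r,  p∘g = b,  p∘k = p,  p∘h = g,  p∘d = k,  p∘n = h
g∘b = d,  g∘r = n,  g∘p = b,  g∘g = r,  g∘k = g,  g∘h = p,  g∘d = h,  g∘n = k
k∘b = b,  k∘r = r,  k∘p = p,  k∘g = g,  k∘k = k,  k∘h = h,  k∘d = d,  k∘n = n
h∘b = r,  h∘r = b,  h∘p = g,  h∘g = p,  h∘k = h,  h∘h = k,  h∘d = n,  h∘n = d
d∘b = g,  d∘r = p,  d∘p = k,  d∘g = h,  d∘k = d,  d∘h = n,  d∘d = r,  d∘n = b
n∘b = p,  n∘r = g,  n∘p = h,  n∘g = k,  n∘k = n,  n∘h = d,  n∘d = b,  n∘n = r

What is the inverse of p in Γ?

First locate the identity: row k matches the header, so k is the identity.
Scan row p for k: p ∘ d = k. Hence p^(-1) = d.
(Structurally, Γ here is isomorphic to Z_2 x Z_4.)

d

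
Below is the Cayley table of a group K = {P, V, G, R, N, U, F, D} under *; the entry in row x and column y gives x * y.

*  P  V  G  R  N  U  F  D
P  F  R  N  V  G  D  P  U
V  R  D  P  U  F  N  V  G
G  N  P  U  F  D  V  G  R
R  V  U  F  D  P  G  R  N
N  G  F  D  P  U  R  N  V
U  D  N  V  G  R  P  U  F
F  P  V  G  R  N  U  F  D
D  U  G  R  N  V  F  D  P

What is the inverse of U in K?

D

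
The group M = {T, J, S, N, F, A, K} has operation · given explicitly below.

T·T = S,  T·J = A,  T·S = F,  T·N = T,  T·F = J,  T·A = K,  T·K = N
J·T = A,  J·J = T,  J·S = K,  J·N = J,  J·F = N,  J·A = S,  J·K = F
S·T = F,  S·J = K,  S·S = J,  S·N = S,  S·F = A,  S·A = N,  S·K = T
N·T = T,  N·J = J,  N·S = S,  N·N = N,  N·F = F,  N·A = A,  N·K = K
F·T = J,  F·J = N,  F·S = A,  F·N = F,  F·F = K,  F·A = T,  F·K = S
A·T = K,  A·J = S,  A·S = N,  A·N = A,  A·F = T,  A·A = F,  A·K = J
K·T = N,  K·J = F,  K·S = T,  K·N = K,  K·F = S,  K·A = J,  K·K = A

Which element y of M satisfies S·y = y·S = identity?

First locate the identity: row N matches the header, so N is the identity.
Scan row S for N: S·A = N. Hence S^(-1) = A.

A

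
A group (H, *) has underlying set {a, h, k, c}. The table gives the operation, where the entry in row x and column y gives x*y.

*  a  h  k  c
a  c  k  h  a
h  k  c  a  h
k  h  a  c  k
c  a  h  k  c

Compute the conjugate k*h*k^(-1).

The identity is c. In row k, the entry c sits in column k, so k^(-1) = k.
k*h = a
a*k = h

h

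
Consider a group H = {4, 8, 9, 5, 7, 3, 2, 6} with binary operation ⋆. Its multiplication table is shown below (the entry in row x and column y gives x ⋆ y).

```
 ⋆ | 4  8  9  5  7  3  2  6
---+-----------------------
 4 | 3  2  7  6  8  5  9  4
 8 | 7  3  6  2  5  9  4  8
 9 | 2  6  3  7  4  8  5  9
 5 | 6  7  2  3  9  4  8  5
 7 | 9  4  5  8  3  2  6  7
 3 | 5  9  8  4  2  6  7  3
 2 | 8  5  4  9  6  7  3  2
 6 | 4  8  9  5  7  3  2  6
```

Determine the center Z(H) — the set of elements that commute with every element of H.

An element z is central iff its row equals its column in the table.
For 7: 7 ⋆ 9 = 5 ≠ 4 = 9 ⋆ 7, so 7 ∉ Z.
Checking each element this way leaves Z(H) = {3, 6}.
(Structurally, H here is isomorphic to the quaternion group Q_8.)

{3, 6}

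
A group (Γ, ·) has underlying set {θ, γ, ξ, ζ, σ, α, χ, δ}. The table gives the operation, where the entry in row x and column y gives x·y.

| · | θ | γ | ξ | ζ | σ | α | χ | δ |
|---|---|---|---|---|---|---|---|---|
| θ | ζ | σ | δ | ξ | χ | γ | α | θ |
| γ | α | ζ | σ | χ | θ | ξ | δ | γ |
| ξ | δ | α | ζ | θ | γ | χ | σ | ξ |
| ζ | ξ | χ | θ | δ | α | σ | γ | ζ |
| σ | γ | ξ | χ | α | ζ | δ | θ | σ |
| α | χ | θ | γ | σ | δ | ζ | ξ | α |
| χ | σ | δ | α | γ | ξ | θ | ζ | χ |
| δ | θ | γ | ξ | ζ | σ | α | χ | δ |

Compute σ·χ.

θ

Read row σ, column χ: σ·χ = θ.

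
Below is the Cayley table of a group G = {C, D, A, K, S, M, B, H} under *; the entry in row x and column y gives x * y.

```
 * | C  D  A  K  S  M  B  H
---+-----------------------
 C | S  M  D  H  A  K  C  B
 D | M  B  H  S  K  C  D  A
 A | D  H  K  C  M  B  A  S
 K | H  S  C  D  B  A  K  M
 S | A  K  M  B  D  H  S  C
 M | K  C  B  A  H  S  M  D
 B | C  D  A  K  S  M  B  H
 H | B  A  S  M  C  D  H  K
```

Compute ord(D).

2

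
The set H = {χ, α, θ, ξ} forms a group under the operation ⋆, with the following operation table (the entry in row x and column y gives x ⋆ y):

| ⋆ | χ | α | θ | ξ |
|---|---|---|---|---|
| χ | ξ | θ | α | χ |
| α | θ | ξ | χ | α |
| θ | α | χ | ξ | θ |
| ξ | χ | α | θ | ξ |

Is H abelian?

Yes

Check whether the table is symmetric across its main diagonal.
Every entry (row x, col y) equals the entry (row y, col x), so H is abelian.
(In fact H ≅ the Klein four-group V_4.)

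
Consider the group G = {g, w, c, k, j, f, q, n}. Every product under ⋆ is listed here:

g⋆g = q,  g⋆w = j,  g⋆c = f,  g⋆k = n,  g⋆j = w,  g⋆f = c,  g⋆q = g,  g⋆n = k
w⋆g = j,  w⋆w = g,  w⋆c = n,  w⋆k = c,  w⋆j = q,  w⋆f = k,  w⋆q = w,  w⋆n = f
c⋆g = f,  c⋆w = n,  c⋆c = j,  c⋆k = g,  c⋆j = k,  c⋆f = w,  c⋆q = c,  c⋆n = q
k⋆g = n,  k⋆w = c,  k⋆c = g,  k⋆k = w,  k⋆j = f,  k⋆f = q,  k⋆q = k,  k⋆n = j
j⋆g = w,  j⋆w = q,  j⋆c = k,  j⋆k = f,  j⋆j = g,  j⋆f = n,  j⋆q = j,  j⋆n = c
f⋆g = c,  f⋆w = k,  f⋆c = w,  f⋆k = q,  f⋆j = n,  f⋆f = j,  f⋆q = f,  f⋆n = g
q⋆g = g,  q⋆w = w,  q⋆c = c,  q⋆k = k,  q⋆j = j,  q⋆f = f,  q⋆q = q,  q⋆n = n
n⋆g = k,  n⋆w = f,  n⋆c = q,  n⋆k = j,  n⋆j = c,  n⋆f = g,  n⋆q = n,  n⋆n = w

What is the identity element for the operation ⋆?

q

The identity e satisfies e ⋆ x = x for all x, so its row in the table reproduces the column headers.
Row q reads: g, w, c, k, j, f, q, n — exactly the header order. So q is the identity.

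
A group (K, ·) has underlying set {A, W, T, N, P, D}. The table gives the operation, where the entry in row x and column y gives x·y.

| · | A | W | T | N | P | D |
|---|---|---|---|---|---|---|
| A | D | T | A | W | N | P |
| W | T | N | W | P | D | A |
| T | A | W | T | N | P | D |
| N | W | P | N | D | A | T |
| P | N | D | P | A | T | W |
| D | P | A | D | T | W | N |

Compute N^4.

N^1 = N
N^2 = N·N = D
N^3 = D·N = T
N^4 = T·N = N

N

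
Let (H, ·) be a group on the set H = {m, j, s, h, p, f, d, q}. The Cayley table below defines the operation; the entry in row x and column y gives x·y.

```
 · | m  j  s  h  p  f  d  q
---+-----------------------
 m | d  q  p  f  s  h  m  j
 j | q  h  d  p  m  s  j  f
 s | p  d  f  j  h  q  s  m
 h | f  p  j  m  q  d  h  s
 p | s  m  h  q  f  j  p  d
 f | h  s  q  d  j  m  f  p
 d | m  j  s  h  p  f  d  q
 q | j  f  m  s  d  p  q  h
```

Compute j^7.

s

j^1 = j
j^2 = j·j = h
j^3 = h·j = p
j^4 = p·j = m
j^5 = m·j = q
j^6 = q·j = f
j^7 = f·j = s
(Structurally, H here is isomorphic to the cyclic group Z_8.)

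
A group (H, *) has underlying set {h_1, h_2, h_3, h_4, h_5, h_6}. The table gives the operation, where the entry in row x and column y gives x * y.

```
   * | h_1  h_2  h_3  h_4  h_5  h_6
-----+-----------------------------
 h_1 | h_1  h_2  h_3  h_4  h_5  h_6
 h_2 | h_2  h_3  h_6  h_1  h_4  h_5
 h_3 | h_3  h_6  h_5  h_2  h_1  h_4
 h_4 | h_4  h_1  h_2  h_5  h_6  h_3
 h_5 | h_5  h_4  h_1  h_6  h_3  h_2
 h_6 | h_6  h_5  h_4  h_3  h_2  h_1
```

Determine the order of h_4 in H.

6

The identity element is h_1 (its row matches the header).
h_4^1 = h_4
h_4^2 = h_4 * h_4 = h_5
h_4^3 = h_5 * h_4 = h_6
h_4^4 = h_6 * h_4 = h_3
h_4^5 = h_3 * h_4 = h_2
h_4^6 = h_2 * h_4 = h_1
The first power of h_4 equal to the identity is h_4^6, so ord(h_4) = 6.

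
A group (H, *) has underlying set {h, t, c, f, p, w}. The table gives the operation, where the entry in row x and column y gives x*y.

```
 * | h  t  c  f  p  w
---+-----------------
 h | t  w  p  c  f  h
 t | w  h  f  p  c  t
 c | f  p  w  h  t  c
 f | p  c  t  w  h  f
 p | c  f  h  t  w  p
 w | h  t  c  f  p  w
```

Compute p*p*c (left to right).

c

p*p = w
w*c = c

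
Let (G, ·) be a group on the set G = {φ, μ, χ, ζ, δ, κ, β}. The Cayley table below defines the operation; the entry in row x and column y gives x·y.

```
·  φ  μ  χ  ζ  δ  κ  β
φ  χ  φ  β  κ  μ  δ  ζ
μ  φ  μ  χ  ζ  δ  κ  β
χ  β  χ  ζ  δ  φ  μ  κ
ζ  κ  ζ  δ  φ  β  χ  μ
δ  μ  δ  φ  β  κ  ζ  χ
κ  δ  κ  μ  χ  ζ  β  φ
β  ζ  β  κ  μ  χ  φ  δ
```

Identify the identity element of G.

The identity e satisfies e·x = x for all x, so its row in the table reproduces the column headers.
Row μ reads: φ, μ, χ, ζ, δ, κ, β — exactly the header order. So μ is the identity.

μ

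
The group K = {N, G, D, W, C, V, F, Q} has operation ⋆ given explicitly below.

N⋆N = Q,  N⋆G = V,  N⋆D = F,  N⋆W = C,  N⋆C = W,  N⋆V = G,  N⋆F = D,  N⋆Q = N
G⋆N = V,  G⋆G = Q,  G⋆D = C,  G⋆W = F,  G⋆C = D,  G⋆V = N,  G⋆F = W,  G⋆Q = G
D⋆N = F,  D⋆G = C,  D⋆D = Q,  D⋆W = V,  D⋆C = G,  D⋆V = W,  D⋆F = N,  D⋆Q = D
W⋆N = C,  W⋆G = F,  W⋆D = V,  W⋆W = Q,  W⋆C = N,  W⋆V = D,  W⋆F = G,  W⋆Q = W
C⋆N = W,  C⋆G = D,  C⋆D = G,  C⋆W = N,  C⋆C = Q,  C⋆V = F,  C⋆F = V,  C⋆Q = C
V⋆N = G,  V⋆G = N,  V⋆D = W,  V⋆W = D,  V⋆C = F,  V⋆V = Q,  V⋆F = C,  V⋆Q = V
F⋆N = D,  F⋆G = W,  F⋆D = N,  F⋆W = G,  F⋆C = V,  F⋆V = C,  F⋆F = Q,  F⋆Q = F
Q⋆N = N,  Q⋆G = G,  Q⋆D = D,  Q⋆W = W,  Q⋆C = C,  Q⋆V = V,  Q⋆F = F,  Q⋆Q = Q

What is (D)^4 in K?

Q

D^1 = D
D^2 = D ⋆ D = Q
D^3 = Q ⋆ D = D
D^4 = D ⋆ D = Q
(Structurally, K here is isomorphic to the elementary abelian group (Z_2)^3.)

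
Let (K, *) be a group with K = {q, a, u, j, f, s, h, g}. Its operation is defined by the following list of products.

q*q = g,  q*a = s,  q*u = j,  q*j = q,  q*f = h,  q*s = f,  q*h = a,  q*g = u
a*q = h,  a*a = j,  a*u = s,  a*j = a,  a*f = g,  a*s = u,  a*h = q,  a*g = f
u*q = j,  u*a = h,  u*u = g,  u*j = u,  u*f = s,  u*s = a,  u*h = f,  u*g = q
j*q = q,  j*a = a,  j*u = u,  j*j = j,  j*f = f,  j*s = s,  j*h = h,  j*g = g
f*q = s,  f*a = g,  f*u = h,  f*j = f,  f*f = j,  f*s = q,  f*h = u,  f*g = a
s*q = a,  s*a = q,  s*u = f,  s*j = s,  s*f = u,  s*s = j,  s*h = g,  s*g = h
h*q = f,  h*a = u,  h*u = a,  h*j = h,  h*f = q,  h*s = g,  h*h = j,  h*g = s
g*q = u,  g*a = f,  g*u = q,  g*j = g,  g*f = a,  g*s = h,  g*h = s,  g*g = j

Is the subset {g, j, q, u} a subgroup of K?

Yes

{g, j, q, u} contains the identity j.
Checking products: every product of two elements of {g, j, q, u} (read from the table) lies in {g, j, q, u}, so the set is closed.
In a finite group, a nonempty closed subset is a subgroup. So {g, j, q, u} ≤ K.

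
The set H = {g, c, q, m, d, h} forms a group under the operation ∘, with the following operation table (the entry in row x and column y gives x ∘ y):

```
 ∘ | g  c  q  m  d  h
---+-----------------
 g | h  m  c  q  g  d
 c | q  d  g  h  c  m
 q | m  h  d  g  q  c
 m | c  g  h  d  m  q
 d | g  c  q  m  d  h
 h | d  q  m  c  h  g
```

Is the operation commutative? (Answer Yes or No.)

h ∘ c = q but c ∘ h = m.
Since h and c do not commute, H is not abelian.

No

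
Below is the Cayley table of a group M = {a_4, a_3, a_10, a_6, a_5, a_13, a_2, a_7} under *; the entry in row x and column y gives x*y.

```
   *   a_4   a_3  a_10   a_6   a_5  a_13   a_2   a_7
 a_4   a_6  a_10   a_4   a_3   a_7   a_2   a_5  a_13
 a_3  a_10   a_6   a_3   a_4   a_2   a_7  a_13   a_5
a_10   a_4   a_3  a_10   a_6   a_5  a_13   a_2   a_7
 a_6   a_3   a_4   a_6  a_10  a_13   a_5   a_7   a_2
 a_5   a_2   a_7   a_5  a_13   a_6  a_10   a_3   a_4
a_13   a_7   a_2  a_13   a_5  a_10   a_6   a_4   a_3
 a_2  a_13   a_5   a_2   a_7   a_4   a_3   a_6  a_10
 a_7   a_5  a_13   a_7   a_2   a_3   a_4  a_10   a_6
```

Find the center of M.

{a_10, a_6}

An element z is central iff its row equals its column in the table.
For a_7: a_7*a_13 = a_4 ≠ a_3 = a_13*a_7, so a_7 ∉ Z.
Checking each element this way leaves Z(M) = {a_10, a_6}.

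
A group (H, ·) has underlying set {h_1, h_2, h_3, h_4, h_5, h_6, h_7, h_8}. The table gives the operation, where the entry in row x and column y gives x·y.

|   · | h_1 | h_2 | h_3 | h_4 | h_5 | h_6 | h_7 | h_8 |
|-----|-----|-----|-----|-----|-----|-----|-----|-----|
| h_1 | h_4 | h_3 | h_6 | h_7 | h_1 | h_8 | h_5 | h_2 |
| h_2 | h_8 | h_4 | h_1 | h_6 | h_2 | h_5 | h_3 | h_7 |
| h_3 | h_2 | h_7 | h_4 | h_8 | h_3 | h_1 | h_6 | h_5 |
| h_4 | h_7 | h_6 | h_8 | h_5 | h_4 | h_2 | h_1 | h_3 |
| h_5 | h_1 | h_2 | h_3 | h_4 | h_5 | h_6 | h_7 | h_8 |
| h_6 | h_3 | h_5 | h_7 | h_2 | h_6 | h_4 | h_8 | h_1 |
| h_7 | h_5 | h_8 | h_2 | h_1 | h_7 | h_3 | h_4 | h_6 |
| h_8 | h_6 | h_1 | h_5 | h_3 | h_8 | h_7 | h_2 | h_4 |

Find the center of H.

An element z is central iff its row equals its column in the table.
For h_6: h_6·h_8 = h_1 ≠ h_7 = h_8·h_6, so h_6 ∉ Z.
Checking each element this way leaves Z(H) = {h_4, h_5}.

{h_4, h_5}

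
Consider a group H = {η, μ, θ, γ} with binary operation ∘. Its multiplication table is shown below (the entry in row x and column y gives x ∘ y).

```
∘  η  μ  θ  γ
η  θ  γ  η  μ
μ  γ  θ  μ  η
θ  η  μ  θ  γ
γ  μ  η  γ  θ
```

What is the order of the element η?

The identity element is θ (its row matches the header).
η^1 = η
η^2 = η ∘ η = θ
The first power of η equal to the identity is η^2, so ord(η) = 2.

2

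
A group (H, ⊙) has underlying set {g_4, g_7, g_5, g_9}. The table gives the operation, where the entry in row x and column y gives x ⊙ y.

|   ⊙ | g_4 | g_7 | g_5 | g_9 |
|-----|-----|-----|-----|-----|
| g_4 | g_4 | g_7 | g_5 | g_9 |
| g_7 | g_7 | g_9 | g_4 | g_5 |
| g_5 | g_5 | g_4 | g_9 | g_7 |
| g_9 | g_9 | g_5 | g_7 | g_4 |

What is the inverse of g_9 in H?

First locate the identity: row g_4 matches the header, so g_4 is the identity.
Scan row g_9 for g_4: g_9 ⊙ g_9 = g_4. Hence g_9^(-1) = g_9.

g_9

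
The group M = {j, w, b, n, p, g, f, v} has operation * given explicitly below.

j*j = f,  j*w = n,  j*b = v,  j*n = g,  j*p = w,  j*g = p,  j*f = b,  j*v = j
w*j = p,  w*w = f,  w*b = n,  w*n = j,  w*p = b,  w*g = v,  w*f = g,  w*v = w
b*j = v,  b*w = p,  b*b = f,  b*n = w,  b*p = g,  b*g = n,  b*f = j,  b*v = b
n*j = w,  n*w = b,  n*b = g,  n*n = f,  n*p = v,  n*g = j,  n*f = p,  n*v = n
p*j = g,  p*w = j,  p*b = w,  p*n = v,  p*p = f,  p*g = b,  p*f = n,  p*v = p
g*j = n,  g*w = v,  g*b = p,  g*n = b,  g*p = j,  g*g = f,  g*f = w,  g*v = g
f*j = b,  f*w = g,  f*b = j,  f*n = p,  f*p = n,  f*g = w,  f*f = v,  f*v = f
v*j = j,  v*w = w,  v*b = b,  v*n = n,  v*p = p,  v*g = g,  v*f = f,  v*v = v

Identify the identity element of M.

v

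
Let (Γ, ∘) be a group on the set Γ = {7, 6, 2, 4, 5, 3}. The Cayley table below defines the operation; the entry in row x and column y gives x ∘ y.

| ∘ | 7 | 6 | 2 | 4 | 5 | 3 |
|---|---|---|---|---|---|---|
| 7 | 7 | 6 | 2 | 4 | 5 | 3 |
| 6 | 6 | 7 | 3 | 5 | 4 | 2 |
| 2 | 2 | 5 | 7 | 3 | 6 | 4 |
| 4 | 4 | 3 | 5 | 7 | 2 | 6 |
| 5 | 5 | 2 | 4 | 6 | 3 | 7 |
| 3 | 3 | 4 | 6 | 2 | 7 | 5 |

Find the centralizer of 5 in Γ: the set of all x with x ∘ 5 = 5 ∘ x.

Compare row 5 with column 5 entry by entry.
3 ∘ 5 = 7 = 5 ∘ 3, so 3 commutes with 5.
4 ∘ 5 = 2 but 5 ∘ 4 = 6, so 4 does not.
Collecting the elements that commute with 5: C(5) = {3, 5, 7}.

{3, 5, 7}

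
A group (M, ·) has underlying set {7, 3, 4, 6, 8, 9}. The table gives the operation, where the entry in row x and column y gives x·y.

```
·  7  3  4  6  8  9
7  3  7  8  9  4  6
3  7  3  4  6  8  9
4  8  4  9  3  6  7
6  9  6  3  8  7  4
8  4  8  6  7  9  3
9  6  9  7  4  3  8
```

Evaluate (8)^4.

8^1 = 8
8^2 = 8·8 = 9
8^3 = 9·8 = 3
8^4 = 3·8 = 8

8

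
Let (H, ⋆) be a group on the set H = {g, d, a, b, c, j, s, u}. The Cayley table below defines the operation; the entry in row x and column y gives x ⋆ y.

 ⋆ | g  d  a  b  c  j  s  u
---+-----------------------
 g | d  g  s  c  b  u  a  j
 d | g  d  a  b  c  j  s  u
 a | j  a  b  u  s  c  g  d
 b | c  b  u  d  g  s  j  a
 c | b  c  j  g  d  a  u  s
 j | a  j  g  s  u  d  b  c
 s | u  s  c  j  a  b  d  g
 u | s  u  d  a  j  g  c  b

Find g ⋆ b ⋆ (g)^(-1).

The identity is d. In row g, the entry d sits in column g, so g^(-1) = g.
g ⋆ b = c
c ⋆ g = b

b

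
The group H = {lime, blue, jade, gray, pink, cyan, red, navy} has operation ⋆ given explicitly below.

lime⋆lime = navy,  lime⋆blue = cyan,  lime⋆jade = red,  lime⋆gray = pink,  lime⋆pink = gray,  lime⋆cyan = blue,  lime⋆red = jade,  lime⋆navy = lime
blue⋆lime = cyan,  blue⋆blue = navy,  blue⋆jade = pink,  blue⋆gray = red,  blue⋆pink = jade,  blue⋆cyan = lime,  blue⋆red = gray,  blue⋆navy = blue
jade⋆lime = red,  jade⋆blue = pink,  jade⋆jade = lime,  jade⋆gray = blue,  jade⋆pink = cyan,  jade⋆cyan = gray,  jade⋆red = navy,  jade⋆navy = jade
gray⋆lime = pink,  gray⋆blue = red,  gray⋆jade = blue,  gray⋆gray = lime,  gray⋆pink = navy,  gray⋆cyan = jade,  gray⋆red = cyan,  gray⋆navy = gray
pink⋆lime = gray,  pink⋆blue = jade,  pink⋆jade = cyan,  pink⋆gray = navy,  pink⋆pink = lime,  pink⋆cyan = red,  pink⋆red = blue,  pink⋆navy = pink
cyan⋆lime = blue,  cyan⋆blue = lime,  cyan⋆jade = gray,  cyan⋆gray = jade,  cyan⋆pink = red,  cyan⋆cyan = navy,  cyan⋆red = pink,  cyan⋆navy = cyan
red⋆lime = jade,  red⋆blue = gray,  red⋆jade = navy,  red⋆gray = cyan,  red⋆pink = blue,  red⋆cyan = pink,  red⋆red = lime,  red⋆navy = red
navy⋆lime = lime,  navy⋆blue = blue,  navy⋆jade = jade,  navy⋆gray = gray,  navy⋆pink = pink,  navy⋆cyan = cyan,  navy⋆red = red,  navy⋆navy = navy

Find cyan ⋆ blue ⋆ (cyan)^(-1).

blue

The identity is navy. In row cyan, the entry navy sits in column cyan, so cyan^(-1) = cyan.
cyan ⋆ blue = lime
lime ⋆ cyan = blue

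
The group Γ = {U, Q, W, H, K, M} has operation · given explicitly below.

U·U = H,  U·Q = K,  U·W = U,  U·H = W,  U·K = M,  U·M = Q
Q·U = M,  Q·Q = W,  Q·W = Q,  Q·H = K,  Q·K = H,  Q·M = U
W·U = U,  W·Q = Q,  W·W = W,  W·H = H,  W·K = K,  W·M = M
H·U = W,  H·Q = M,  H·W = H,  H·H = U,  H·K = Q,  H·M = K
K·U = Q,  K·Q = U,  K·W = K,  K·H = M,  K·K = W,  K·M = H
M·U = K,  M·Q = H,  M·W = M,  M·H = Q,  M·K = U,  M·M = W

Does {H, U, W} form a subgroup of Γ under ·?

Yes

{H, U, W} contains the identity W.
Checking products: every product of two elements of {H, U, W} (read from the table) lies in {H, U, W}, so the set is closed.
In a finite group, a nonempty closed subset is a subgroup. So {H, U, W} ≤ Γ.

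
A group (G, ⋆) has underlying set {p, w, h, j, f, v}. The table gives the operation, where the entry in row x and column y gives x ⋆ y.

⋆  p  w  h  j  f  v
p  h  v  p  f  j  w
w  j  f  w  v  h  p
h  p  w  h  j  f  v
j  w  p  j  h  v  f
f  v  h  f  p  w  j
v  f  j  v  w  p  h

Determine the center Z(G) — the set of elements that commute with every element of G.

An element z is central iff its row equals its column in the table.
For f: f ⋆ j = p ≠ v = j ⋆ f, so f ∉ Z.
Checking each element this way leaves Z(G) = {h}.

{h}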